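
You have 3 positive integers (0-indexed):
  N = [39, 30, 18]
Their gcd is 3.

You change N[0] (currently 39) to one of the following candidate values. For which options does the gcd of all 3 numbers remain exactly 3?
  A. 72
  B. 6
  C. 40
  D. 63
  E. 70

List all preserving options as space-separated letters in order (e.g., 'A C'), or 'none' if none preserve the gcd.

Old gcd = 3; gcd of others (without N[0]) = 6
New gcd for candidate v: gcd(6, v). Preserves old gcd iff gcd(6, v) = 3.
  Option A: v=72, gcd(6,72)=6 -> changes
  Option B: v=6, gcd(6,6)=6 -> changes
  Option C: v=40, gcd(6,40)=2 -> changes
  Option D: v=63, gcd(6,63)=3 -> preserves
  Option E: v=70, gcd(6,70)=2 -> changes

Answer: D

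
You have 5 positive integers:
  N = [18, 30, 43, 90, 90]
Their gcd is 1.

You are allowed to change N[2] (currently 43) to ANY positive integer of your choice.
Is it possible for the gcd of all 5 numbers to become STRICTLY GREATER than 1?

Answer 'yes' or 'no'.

Current gcd = 1
gcd of all OTHER numbers (without N[2]=43): gcd([18, 30, 90, 90]) = 6
The new gcd after any change is gcd(6, new_value).
This can be at most 6.
Since 6 > old gcd 1, the gcd CAN increase (e.g., set N[2] = 6).

Answer: yes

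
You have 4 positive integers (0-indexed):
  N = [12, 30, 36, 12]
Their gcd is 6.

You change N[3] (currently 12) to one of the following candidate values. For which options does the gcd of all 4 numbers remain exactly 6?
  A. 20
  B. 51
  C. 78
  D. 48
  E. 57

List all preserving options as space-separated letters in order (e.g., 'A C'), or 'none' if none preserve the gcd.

Old gcd = 6; gcd of others (without N[3]) = 6
New gcd for candidate v: gcd(6, v). Preserves old gcd iff gcd(6, v) = 6.
  Option A: v=20, gcd(6,20)=2 -> changes
  Option B: v=51, gcd(6,51)=3 -> changes
  Option C: v=78, gcd(6,78)=6 -> preserves
  Option D: v=48, gcd(6,48)=6 -> preserves
  Option E: v=57, gcd(6,57)=3 -> changes

Answer: C D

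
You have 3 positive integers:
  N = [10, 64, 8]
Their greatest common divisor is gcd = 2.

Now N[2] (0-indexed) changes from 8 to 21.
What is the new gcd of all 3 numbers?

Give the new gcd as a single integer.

Numbers: [10, 64, 8], gcd = 2
Change: index 2, 8 -> 21
gcd of the OTHER numbers (without index 2): gcd([10, 64]) = 2
New gcd = gcd(g_others, new_val) = gcd(2, 21) = 1

Answer: 1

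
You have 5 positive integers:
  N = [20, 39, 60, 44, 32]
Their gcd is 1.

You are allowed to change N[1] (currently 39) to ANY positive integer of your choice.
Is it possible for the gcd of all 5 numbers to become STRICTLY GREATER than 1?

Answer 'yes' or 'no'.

Current gcd = 1
gcd of all OTHER numbers (without N[1]=39): gcd([20, 60, 44, 32]) = 4
The new gcd after any change is gcd(4, new_value).
This can be at most 4.
Since 4 > old gcd 1, the gcd CAN increase (e.g., set N[1] = 4).

Answer: yes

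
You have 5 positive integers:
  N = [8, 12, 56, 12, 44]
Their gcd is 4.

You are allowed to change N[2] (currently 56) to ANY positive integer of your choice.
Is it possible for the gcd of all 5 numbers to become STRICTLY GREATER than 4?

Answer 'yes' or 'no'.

Current gcd = 4
gcd of all OTHER numbers (without N[2]=56): gcd([8, 12, 12, 44]) = 4
The new gcd after any change is gcd(4, new_value).
This can be at most 4.
Since 4 = old gcd 4, the gcd can only stay the same or decrease.

Answer: no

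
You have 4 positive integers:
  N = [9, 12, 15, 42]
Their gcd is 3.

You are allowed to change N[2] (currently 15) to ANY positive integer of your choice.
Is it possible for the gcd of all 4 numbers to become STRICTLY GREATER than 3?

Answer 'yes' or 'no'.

Answer: no

Derivation:
Current gcd = 3
gcd of all OTHER numbers (without N[2]=15): gcd([9, 12, 42]) = 3
The new gcd after any change is gcd(3, new_value).
This can be at most 3.
Since 3 = old gcd 3, the gcd can only stay the same or decrease.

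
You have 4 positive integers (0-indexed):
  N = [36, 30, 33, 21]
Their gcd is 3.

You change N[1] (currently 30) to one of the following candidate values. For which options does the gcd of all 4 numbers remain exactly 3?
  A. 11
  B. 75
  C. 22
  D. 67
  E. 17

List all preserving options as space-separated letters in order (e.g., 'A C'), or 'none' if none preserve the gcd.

Old gcd = 3; gcd of others (without N[1]) = 3
New gcd for candidate v: gcd(3, v). Preserves old gcd iff gcd(3, v) = 3.
  Option A: v=11, gcd(3,11)=1 -> changes
  Option B: v=75, gcd(3,75)=3 -> preserves
  Option C: v=22, gcd(3,22)=1 -> changes
  Option D: v=67, gcd(3,67)=1 -> changes
  Option E: v=17, gcd(3,17)=1 -> changes

Answer: B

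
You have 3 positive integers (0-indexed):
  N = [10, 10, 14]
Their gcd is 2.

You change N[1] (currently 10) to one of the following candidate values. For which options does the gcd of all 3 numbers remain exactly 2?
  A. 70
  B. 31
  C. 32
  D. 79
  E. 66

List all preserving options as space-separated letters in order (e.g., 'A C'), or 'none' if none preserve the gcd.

Old gcd = 2; gcd of others (without N[1]) = 2
New gcd for candidate v: gcd(2, v). Preserves old gcd iff gcd(2, v) = 2.
  Option A: v=70, gcd(2,70)=2 -> preserves
  Option B: v=31, gcd(2,31)=1 -> changes
  Option C: v=32, gcd(2,32)=2 -> preserves
  Option D: v=79, gcd(2,79)=1 -> changes
  Option E: v=66, gcd(2,66)=2 -> preserves

Answer: A C E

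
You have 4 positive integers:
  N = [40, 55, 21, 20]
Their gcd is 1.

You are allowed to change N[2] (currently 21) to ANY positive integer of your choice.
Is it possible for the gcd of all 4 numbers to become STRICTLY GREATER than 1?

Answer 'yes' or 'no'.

Answer: yes

Derivation:
Current gcd = 1
gcd of all OTHER numbers (without N[2]=21): gcd([40, 55, 20]) = 5
The new gcd after any change is gcd(5, new_value).
This can be at most 5.
Since 5 > old gcd 1, the gcd CAN increase (e.g., set N[2] = 5).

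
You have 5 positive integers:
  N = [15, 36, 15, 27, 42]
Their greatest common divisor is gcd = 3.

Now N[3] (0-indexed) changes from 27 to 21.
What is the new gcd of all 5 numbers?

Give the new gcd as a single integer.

Numbers: [15, 36, 15, 27, 42], gcd = 3
Change: index 3, 27 -> 21
gcd of the OTHER numbers (without index 3): gcd([15, 36, 15, 42]) = 3
New gcd = gcd(g_others, new_val) = gcd(3, 21) = 3

Answer: 3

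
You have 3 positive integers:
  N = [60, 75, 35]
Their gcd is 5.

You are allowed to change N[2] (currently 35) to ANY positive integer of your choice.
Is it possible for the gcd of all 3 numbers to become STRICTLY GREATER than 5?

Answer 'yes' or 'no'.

Current gcd = 5
gcd of all OTHER numbers (without N[2]=35): gcd([60, 75]) = 15
The new gcd after any change is gcd(15, new_value).
This can be at most 15.
Since 15 > old gcd 5, the gcd CAN increase (e.g., set N[2] = 15).

Answer: yes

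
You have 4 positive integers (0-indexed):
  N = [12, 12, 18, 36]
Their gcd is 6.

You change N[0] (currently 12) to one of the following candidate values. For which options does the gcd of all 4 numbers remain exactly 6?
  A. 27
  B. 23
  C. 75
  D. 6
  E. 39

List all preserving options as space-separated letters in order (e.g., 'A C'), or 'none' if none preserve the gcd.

Old gcd = 6; gcd of others (without N[0]) = 6
New gcd for candidate v: gcd(6, v). Preserves old gcd iff gcd(6, v) = 6.
  Option A: v=27, gcd(6,27)=3 -> changes
  Option B: v=23, gcd(6,23)=1 -> changes
  Option C: v=75, gcd(6,75)=3 -> changes
  Option D: v=6, gcd(6,6)=6 -> preserves
  Option E: v=39, gcd(6,39)=3 -> changes

Answer: D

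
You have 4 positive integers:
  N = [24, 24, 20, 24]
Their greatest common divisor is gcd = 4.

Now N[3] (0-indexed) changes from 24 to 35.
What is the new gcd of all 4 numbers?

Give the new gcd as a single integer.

Numbers: [24, 24, 20, 24], gcd = 4
Change: index 3, 24 -> 35
gcd of the OTHER numbers (without index 3): gcd([24, 24, 20]) = 4
New gcd = gcd(g_others, new_val) = gcd(4, 35) = 1

Answer: 1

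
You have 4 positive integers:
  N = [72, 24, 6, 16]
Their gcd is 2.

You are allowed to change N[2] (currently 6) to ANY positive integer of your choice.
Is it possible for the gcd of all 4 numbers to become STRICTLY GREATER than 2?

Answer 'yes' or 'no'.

Current gcd = 2
gcd of all OTHER numbers (without N[2]=6): gcd([72, 24, 16]) = 8
The new gcd after any change is gcd(8, new_value).
This can be at most 8.
Since 8 > old gcd 2, the gcd CAN increase (e.g., set N[2] = 8).

Answer: yes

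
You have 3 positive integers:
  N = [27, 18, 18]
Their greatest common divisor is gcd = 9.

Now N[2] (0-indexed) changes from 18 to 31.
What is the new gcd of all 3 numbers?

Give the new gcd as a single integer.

Answer: 1

Derivation:
Numbers: [27, 18, 18], gcd = 9
Change: index 2, 18 -> 31
gcd of the OTHER numbers (without index 2): gcd([27, 18]) = 9
New gcd = gcd(g_others, new_val) = gcd(9, 31) = 1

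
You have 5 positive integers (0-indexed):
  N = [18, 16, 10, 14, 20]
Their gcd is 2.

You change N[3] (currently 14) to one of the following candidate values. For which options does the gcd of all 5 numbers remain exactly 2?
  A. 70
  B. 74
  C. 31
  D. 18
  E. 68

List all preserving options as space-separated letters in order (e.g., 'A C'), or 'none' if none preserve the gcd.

Old gcd = 2; gcd of others (without N[3]) = 2
New gcd for candidate v: gcd(2, v). Preserves old gcd iff gcd(2, v) = 2.
  Option A: v=70, gcd(2,70)=2 -> preserves
  Option B: v=74, gcd(2,74)=2 -> preserves
  Option C: v=31, gcd(2,31)=1 -> changes
  Option D: v=18, gcd(2,18)=2 -> preserves
  Option E: v=68, gcd(2,68)=2 -> preserves

Answer: A B D E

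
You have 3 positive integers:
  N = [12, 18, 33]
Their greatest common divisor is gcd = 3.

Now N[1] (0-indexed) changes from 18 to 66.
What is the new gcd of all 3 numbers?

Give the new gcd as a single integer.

Answer: 3

Derivation:
Numbers: [12, 18, 33], gcd = 3
Change: index 1, 18 -> 66
gcd of the OTHER numbers (without index 1): gcd([12, 33]) = 3
New gcd = gcd(g_others, new_val) = gcd(3, 66) = 3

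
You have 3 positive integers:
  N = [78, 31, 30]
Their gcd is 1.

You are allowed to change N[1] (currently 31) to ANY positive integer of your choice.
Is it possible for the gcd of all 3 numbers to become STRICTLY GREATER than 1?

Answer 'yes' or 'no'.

Answer: yes

Derivation:
Current gcd = 1
gcd of all OTHER numbers (without N[1]=31): gcd([78, 30]) = 6
The new gcd after any change is gcd(6, new_value).
This can be at most 6.
Since 6 > old gcd 1, the gcd CAN increase (e.g., set N[1] = 6).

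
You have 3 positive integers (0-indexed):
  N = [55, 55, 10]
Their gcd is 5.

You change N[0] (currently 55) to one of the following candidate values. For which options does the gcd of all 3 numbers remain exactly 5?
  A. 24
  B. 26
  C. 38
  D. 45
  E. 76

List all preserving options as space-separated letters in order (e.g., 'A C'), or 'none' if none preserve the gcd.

Old gcd = 5; gcd of others (without N[0]) = 5
New gcd for candidate v: gcd(5, v). Preserves old gcd iff gcd(5, v) = 5.
  Option A: v=24, gcd(5,24)=1 -> changes
  Option B: v=26, gcd(5,26)=1 -> changes
  Option C: v=38, gcd(5,38)=1 -> changes
  Option D: v=45, gcd(5,45)=5 -> preserves
  Option E: v=76, gcd(5,76)=1 -> changes

Answer: D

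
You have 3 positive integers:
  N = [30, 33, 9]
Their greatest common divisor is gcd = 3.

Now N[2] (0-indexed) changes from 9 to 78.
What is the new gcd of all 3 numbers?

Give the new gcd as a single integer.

Answer: 3

Derivation:
Numbers: [30, 33, 9], gcd = 3
Change: index 2, 9 -> 78
gcd of the OTHER numbers (without index 2): gcd([30, 33]) = 3
New gcd = gcd(g_others, new_val) = gcd(3, 78) = 3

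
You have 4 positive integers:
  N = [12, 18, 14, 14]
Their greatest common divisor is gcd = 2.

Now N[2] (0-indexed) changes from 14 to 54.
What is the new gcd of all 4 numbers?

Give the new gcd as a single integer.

Answer: 2

Derivation:
Numbers: [12, 18, 14, 14], gcd = 2
Change: index 2, 14 -> 54
gcd of the OTHER numbers (without index 2): gcd([12, 18, 14]) = 2
New gcd = gcd(g_others, new_val) = gcd(2, 54) = 2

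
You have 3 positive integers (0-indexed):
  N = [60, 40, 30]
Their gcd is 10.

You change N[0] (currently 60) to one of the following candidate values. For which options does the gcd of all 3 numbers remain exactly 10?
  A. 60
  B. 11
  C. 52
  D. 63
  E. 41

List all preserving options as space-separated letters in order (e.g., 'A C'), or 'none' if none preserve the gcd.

Old gcd = 10; gcd of others (without N[0]) = 10
New gcd for candidate v: gcd(10, v). Preserves old gcd iff gcd(10, v) = 10.
  Option A: v=60, gcd(10,60)=10 -> preserves
  Option B: v=11, gcd(10,11)=1 -> changes
  Option C: v=52, gcd(10,52)=2 -> changes
  Option D: v=63, gcd(10,63)=1 -> changes
  Option E: v=41, gcd(10,41)=1 -> changes

Answer: A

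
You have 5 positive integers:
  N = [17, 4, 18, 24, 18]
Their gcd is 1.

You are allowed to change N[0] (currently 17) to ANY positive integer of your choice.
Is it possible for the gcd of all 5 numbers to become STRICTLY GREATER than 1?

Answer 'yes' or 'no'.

Answer: yes

Derivation:
Current gcd = 1
gcd of all OTHER numbers (without N[0]=17): gcd([4, 18, 24, 18]) = 2
The new gcd after any change is gcd(2, new_value).
This can be at most 2.
Since 2 > old gcd 1, the gcd CAN increase (e.g., set N[0] = 2).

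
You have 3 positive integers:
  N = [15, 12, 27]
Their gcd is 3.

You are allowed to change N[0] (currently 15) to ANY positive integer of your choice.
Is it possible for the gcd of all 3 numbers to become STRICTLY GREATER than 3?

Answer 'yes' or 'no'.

Current gcd = 3
gcd of all OTHER numbers (without N[0]=15): gcd([12, 27]) = 3
The new gcd after any change is gcd(3, new_value).
This can be at most 3.
Since 3 = old gcd 3, the gcd can only stay the same or decrease.

Answer: no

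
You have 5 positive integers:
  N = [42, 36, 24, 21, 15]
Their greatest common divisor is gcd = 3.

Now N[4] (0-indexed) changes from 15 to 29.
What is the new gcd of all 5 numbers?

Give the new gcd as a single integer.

Answer: 1

Derivation:
Numbers: [42, 36, 24, 21, 15], gcd = 3
Change: index 4, 15 -> 29
gcd of the OTHER numbers (without index 4): gcd([42, 36, 24, 21]) = 3
New gcd = gcd(g_others, new_val) = gcd(3, 29) = 1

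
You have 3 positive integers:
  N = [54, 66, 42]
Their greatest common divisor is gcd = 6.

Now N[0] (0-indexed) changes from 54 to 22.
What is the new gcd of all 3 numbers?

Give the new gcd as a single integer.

Answer: 2

Derivation:
Numbers: [54, 66, 42], gcd = 6
Change: index 0, 54 -> 22
gcd of the OTHER numbers (without index 0): gcd([66, 42]) = 6
New gcd = gcd(g_others, new_val) = gcd(6, 22) = 2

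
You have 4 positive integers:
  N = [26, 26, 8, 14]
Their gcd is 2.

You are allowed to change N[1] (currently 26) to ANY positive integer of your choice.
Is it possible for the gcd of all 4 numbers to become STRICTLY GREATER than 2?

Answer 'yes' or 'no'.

Current gcd = 2
gcd of all OTHER numbers (without N[1]=26): gcd([26, 8, 14]) = 2
The new gcd after any change is gcd(2, new_value).
This can be at most 2.
Since 2 = old gcd 2, the gcd can only stay the same or decrease.

Answer: no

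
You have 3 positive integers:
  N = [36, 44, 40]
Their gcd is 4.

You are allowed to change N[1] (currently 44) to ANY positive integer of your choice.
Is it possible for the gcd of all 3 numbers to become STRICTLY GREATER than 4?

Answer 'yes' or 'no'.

Answer: no

Derivation:
Current gcd = 4
gcd of all OTHER numbers (without N[1]=44): gcd([36, 40]) = 4
The new gcd after any change is gcd(4, new_value).
This can be at most 4.
Since 4 = old gcd 4, the gcd can only stay the same or decrease.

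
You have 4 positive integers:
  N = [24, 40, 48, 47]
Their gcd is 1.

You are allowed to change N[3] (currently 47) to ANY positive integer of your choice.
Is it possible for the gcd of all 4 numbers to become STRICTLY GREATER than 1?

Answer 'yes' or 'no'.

Answer: yes

Derivation:
Current gcd = 1
gcd of all OTHER numbers (without N[3]=47): gcd([24, 40, 48]) = 8
The new gcd after any change is gcd(8, new_value).
This can be at most 8.
Since 8 > old gcd 1, the gcd CAN increase (e.g., set N[3] = 8).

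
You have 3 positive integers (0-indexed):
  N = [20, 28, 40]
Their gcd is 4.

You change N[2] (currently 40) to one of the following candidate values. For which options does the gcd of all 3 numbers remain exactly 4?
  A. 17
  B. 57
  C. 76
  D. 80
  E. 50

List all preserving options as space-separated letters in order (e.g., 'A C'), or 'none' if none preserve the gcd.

Old gcd = 4; gcd of others (without N[2]) = 4
New gcd for candidate v: gcd(4, v). Preserves old gcd iff gcd(4, v) = 4.
  Option A: v=17, gcd(4,17)=1 -> changes
  Option B: v=57, gcd(4,57)=1 -> changes
  Option C: v=76, gcd(4,76)=4 -> preserves
  Option D: v=80, gcd(4,80)=4 -> preserves
  Option E: v=50, gcd(4,50)=2 -> changes

Answer: C D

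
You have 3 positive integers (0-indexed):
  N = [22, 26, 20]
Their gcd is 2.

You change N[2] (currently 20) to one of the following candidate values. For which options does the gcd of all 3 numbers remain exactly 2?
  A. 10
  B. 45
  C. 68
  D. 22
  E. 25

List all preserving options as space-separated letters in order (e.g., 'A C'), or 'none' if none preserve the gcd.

Answer: A C D

Derivation:
Old gcd = 2; gcd of others (without N[2]) = 2
New gcd for candidate v: gcd(2, v). Preserves old gcd iff gcd(2, v) = 2.
  Option A: v=10, gcd(2,10)=2 -> preserves
  Option B: v=45, gcd(2,45)=1 -> changes
  Option C: v=68, gcd(2,68)=2 -> preserves
  Option D: v=22, gcd(2,22)=2 -> preserves
  Option E: v=25, gcd(2,25)=1 -> changes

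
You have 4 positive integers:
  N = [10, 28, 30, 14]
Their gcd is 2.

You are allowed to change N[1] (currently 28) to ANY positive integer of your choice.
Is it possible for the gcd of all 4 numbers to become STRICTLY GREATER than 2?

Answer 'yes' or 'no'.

Answer: no

Derivation:
Current gcd = 2
gcd of all OTHER numbers (without N[1]=28): gcd([10, 30, 14]) = 2
The new gcd after any change is gcd(2, new_value).
This can be at most 2.
Since 2 = old gcd 2, the gcd can only stay the same or decrease.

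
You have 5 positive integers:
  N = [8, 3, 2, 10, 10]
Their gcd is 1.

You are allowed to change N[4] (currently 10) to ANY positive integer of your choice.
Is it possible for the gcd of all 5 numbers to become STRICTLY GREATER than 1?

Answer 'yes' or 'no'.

Answer: no

Derivation:
Current gcd = 1
gcd of all OTHER numbers (without N[4]=10): gcd([8, 3, 2, 10]) = 1
The new gcd after any change is gcd(1, new_value).
This can be at most 1.
Since 1 = old gcd 1, the gcd can only stay the same or decrease.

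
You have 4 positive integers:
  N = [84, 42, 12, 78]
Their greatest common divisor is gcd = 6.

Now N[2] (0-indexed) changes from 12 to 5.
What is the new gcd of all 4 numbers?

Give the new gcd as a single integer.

Answer: 1

Derivation:
Numbers: [84, 42, 12, 78], gcd = 6
Change: index 2, 12 -> 5
gcd of the OTHER numbers (without index 2): gcd([84, 42, 78]) = 6
New gcd = gcd(g_others, new_val) = gcd(6, 5) = 1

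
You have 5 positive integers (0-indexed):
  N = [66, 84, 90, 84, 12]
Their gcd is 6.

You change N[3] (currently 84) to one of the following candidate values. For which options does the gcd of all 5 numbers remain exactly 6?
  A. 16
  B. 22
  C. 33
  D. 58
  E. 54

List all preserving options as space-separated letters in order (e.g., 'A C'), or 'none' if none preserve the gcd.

Old gcd = 6; gcd of others (without N[3]) = 6
New gcd for candidate v: gcd(6, v). Preserves old gcd iff gcd(6, v) = 6.
  Option A: v=16, gcd(6,16)=2 -> changes
  Option B: v=22, gcd(6,22)=2 -> changes
  Option C: v=33, gcd(6,33)=3 -> changes
  Option D: v=58, gcd(6,58)=2 -> changes
  Option E: v=54, gcd(6,54)=6 -> preserves

Answer: E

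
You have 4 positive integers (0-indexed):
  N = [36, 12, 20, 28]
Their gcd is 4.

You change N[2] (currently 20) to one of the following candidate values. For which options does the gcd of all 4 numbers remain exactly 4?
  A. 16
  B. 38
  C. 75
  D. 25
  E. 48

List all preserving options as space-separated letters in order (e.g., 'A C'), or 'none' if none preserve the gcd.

Answer: A E

Derivation:
Old gcd = 4; gcd of others (without N[2]) = 4
New gcd for candidate v: gcd(4, v). Preserves old gcd iff gcd(4, v) = 4.
  Option A: v=16, gcd(4,16)=4 -> preserves
  Option B: v=38, gcd(4,38)=2 -> changes
  Option C: v=75, gcd(4,75)=1 -> changes
  Option D: v=25, gcd(4,25)=1 -> changes
  Option E: v=48, gcd(4,48)=4 -> preserves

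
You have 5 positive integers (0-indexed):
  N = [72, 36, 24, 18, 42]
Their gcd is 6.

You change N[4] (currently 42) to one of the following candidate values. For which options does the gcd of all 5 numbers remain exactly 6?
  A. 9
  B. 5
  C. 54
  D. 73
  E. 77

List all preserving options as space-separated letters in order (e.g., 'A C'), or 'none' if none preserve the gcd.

Old gcd = 6; gcd of others (without N[4]) = 6
New gcd for candidate v: gcd(6, v). Preserves old gcd iff gcd(6, v) = 6.
  Option A: v=9, gcd(6,9)=3 -> changes
  Option B: v=5, gcd(6,5)=1 -> changes
  Option C: v=54, gcd(6,54)=6 -> preserves
  Option D: v=73, gcd(6,73)=1 -> changes
  Option E: v=77, gcd(6,77)=1 -> changes

Answer: C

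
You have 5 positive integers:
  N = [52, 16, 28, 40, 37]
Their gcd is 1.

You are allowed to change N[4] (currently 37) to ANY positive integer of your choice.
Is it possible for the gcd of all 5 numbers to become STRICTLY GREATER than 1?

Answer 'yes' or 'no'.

Current gcd = 1
gcd of all OTHER numbers (without N[4]=37): gcd([52, 16, 28, 40]) = 4
The new gcd after any change is gcd(4, new_value).
This can be at most 4.
Since 4 > old gcd 1, the gcd CAN increase (e.g., set N[4] = 4).

Answer: yes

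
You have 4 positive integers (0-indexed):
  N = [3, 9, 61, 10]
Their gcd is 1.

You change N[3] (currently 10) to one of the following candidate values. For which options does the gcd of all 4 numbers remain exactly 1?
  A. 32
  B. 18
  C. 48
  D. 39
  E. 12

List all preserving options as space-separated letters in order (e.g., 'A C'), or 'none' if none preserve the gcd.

Answer: A B C D E

Derivation:
Old gcd = 1; gcd of others (without N[3]) = 1
New gcd for candidate v: gcd(1, v). Preserves old gcd iff gcd(1, v) = 1.
  Option A: v=32, gcd(1,32)=1 -> preserves
  Option B: v=18, gcd(1,18)=1 -> preserves
  Option C: v=48, gcd(1,48)=1 -> preserves
  Option D: v=39, gcd(1,39)=1 -> preserves
  Option E: v=12, gcd(1,12)=1 -> preserves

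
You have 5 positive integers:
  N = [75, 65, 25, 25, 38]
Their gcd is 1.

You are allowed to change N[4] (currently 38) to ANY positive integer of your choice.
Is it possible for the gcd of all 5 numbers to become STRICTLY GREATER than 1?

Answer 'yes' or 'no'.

Answer: yes

Derivation:
Current gcd = 1
gcd of all OTHER numbers (without N[4]=38): gcd([75, 65, 25, 25]) = 5
The new gcd after any change is gcd(5, new_value).
This can be at most 5.
Since 5 > old gcd 1, the gcd CAN increase (e.g., set N[4] = 5).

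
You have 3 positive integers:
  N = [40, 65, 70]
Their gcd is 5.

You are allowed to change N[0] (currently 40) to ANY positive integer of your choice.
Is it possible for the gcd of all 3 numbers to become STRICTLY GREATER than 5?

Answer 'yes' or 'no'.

Current gcd = 5
gcd of all OTHER numbers (without N[0]=40): gcd([65, 70]) = 5
The new gcd after any change is gcd(5, new_value).
This can be at most 5.
Since 5 = old gcd 5, the gcd can only stay the same or decrease.

Answer: no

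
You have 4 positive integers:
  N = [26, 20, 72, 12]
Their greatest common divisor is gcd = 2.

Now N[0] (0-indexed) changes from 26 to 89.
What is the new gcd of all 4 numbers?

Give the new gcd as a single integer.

Answer: 1

Derivation:
Numbers: [26, 20, 72, 12], gcd = 2
Change: index 0, 26 -> 89
gcd of the OTHER numbers (without index 0): gcd([20, 72, 12]) = 4
New gcd = gcd(g_others, new_val) = gcd(4, 89) = 1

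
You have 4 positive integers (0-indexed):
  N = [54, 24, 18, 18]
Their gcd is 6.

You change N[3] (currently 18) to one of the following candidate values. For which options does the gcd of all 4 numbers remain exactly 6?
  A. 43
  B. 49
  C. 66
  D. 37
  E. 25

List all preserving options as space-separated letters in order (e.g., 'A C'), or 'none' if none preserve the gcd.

Answer: C

Derivation:
Old gcd = 6; gcd of others (without N[3]) = 6
New gcd for candidate v: gcd(6, v). Preserves old gcd iff gcd(6, v) = 6.
  Option A: v=43, gcd(6,43)=1 -> changes
  Option B: v=49, gcd(6,49)=1 -> changes
  Option C: v=66, gcd(6,66)=6 -> preserves
  Option D: v=37, gcd(6,37)=1 -> changes
  Option E: v=25, gcd(6,25)=1 -> changes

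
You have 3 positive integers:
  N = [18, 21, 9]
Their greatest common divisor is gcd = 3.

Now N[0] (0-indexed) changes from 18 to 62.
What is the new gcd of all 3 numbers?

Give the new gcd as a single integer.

Answer: 1

Derivation:
Numbers: [18, 21, 9], gcd = 3
Change: index 0, 18 -> 62
gcd of the OTHER numbers (without index 0): gcd([21, 9]) = 3
New gcd = gcd(g_others, new_val) = gcd(3, 62) = 1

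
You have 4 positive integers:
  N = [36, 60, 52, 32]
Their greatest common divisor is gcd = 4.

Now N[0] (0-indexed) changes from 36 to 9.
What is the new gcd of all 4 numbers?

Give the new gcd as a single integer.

Answer: 1

Derivation:
Numbers: [36, 60, 52, 32], gcd = 4
Change: index 0, 36 -> 9
gcd of the OTHER numbers (without index 0): gcd([60, 52, 32]) = 4
New gcd = gcd(g_others, new_val) = gcd(4, 9) = 1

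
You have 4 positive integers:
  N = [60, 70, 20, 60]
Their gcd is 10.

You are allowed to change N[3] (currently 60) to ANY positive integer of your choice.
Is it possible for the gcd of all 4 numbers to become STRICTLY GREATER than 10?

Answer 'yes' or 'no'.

Current gcd = 10
gcd of all OTHER numbers (without N[3]=60): gcd([60, 70, 20]) = 10
The new gcd after any change is gcd(10, new_value).
This can be at most 10.
Since 10 = old gcd 10, the gcd can only stay the same or decrease.

Answer: no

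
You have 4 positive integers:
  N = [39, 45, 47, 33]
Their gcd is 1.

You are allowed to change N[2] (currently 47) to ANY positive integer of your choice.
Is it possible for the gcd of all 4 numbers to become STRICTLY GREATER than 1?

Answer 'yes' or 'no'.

Current gcd = 1
gcd of all OTHER numbers (without N[2]=47): gcd([39, 45, 33]) = 3
The new gcd after any change is gcd(3, new_value).
This can be at most 3.
Since 3 > old gcd 1, the gcd CAN increase (e.g., set N[2] = 3).

Answer: yes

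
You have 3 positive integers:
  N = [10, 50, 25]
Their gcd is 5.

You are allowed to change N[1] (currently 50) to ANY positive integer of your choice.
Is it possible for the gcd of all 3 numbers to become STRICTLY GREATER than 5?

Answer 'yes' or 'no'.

Answer: no

Derivation:
Current gcd = 5
gcd of all OTHER numbers (without N[1]=50): gcd([10, 25]) = 5
The new gcd after any change is gcd(5, new_value).
This can be at most 5.
Since 5 = old gcd 5, the gcd can only stay the same or decrease.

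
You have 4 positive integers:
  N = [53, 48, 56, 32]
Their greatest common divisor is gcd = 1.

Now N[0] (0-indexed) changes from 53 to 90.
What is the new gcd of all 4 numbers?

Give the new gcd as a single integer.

Numbers: [53, 48, 56, 32], gcd = 1
Change: index 0, 53 -> 90
gcd of the OTHER numbers (without index 0): gcd([48, 56, 32]) = 8
New gcd = gcd(g_others, new_val) = gcd(8, 90) = 2

Answer: 2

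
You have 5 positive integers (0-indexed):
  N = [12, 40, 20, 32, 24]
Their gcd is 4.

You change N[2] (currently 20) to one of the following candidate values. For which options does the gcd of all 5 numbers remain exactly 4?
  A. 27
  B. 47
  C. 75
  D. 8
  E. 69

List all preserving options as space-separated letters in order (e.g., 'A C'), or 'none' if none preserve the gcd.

Old gcd = 4; gcd of others (without N[2]) = 4
New gcd for candidate v: gcd(4, v). Preserves old gcd iff gcd(4, v) = 4.
  Option A: v=27, gcd(4,27)=1 -> changes
  Option B: v=47, gcd(4,47)=1 -> changes
  Option C: v=75, gcd(4,75)=1 -> changes
  Option D: v=8, gcd(4,8)=4 -> preserves
  Option E: v=69, gcd(4,69)=1 -> changes

Answer: D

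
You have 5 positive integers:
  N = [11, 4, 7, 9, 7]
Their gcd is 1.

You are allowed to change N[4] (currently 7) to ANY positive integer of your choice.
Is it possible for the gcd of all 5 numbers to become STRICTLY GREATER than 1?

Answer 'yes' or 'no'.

Current gcd = 1
gcd of all OTHER numbers (without N[4]=7): gcd([11, 4, 7, 9]) = 1
The new gcd after any change is gcd(1, new_value).
This can be at most 1.
Since 1 = old gcd 1, the gcd can only stay the same or decrease.

Answer: no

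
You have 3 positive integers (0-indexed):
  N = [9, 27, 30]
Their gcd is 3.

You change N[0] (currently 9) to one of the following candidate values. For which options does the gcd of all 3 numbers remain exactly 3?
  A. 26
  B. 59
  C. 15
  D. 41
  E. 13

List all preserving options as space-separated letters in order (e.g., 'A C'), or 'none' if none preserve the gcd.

Old gcd = 3; gcd of others (without N[0]) = 3
New gcd for candidate v: gcd(3, v). Preserves old gcd iff gcd(3, v) = 3.
  Option A: v=26, gcd(3,26)=1 -> changes
  Option B: v=59, gcd(3,59)=1 -> changes
  Option C: v=15, gcd(3,15)=3 -> preserves
  Option D: v=41, gcd(3,41)=1 -> changes
  Option E: v=13, gcd(3,13)=1 -> changes

Answer: C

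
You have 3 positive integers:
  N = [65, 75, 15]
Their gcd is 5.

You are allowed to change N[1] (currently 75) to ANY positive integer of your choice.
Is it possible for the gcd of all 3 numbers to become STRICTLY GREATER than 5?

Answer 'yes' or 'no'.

Current gcd = 5
gcd of all OTHER numbers (without N[1]=75): gcd([65, 15]) = 5
The new gcd after any change is gcd(5, new_value).
This can be at most 5.
Since 5 = old gcd 5, the gcd can only stay the same or decrease.

Answer: no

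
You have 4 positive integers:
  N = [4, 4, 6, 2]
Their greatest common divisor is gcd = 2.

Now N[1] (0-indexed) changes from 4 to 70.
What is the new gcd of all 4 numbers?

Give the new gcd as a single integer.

Answer: 2

Derivation:
Numbers: [4, 4, 6, 2], gcd = 2
Change: index 1, 4 -> 70
gcd of the OTHER numbers (without index 1): gcd([4, 6, 2]) = 2
New gcd = gcd(g_others, new_val) = gcd(2, 70) = 2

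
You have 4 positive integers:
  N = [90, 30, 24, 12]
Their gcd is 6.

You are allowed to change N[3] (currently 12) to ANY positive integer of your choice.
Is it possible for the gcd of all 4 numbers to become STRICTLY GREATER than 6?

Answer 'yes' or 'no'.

Current gcd = 6
gcd of all OTHER numbers (without N[3]=12): gcd([90, 30, 24]) = 6
The new gcd after any change is gcd(6, new_value).
This can be at most 6.
Since 6 = old gcd 6, the gcd can only stay the same or decrease.

Answer: no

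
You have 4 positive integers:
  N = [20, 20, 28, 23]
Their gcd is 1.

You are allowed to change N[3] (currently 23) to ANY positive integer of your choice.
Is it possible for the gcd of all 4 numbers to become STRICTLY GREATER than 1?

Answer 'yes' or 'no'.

Current gcd = 1
gcd of all OTHER numbers (without N[3]=23): gcd([20, 20, 28]) = 4
The new gcd after any change is gcd(4, new_value).
This can be at most 4.
Since 4 > old gcd 1, the gcd CAN increase (e.g., set N[3] = 4).

Answer: yes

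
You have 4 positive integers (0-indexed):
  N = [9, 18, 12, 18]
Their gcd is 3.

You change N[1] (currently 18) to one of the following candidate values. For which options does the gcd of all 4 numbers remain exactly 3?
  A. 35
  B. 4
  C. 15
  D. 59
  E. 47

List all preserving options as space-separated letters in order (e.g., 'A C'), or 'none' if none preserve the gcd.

Answer: C

Derivation:
Old gcd = 3; gcd of others (without N[1]) = 3
New gcd for candidate v: gcd(3, v). Preserves old gcd iff gcd(3, v) = 3.
  Option A: v=35, gcd(3,35)=1 -> changes
  Option B: v=4, gcd(3,4)=1 -> changes
  Option C: v=15, gcd(3,15)=3 -> preserves
  Option D: v=59, gcd(3,59)=1 -> changes
  Option E: v=47, gcd(3,47)=1 -> changes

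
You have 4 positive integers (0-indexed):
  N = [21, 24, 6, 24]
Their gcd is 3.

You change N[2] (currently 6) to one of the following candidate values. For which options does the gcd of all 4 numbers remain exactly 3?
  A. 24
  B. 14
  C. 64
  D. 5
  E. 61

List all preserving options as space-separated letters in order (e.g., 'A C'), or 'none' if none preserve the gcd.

Old gcd = 3; gcd of others (without N[2]) = 3
New gcd for candidate v: gcd(3, v). Preserves old gcd iff gcd(3, v) = 3.
  Option A: v=24, gcd(3,24)=3 -> preserves
  Option B: v=14, gcd(3,14)=1 -> changes
  Option C: v=64, gcd(3,64)=1 -> changes
  Option D: v=5, gcd(3,5)=1 -> changes
  Option E: v=61, gcd(3,61)=1 -> changes

Answer: A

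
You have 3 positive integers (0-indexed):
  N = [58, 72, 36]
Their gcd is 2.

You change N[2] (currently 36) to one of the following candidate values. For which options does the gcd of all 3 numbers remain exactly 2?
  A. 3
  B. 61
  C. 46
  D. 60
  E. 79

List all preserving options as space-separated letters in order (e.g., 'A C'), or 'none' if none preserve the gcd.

Answer: C D

Derivation:
Old gcd = 2; gcd of others (without N[2]) = 2
New gcd for candidate v: gcd(2, v). Preserves old gcd iff gcd(2, v) = 2.
  Option A: v=3, gcd(2,3)=1 -> changes
  Option B: v=61, gcd(2,61)=1 -> changes
  Option C: v=46, gcd(2,46)=2 -> preserves
  Option D: v=60, gcd(2,60)=2 -> preserves
  Option E: v=79, gcd(2,79)=1 -> changes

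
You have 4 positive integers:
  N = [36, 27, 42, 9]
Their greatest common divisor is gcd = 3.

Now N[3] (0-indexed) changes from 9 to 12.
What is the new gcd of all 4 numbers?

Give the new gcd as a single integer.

Answer: 3

Derivation:
Numbers: [36, 27, 42, 9], gcd = 3
Change: index 3, 9 -> 12
gcd of the OTHER numbers (without index 3): gcd([36, 27, 42]) = 3
New gcd = gcd(g_others, new_val) = gcd(3, 12) = 3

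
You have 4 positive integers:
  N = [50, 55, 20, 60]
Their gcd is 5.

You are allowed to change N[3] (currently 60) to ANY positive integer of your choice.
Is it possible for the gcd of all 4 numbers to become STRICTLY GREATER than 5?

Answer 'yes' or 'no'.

Current gcd = 5
gcd of all OTHER numbers (without N[3]=60): gcd([50, 55, 20]) = 5
The new gcd after any change is gcd(5, new_value).
This can be at most 5.
Since 5 = old gcd 5, the gcd can only stay the same or decrease.

Answer: no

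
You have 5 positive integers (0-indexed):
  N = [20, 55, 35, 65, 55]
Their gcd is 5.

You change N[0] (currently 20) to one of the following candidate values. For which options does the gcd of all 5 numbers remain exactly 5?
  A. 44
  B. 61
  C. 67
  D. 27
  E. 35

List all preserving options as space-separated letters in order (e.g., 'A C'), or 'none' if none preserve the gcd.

Old gcd = 5; gcd of others (without N[0]) = 5
New gcd for candidate v: gcd(5, v). Preserves old gcd iff gcd(5, v) = 5.
  Option A: v=44, gcd(5,44)=1 -> changes
  Option B: v=61, gcd(5,61)=1 -> changes
  Option C: v=67, gcd(5,67)=1 -> changes
  Option D: v=27, gcd(5,27)=1 -> changes
  Option E: v=35, gcd(5,35)=5 -> preserves

Answer: E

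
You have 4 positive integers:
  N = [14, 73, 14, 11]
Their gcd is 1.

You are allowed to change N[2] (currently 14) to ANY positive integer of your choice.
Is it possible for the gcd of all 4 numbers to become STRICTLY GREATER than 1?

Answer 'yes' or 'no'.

Current gcd = 1
gcd of all OTHER numbers (without N[2]=14): gcd([14, 73, 11]) = 1
The new gcd after any change is gcd(1, new_value).
This can be at most 1.
Since 1 = old gcd 1, the gcd can only stay the same or decrease.

Answer: no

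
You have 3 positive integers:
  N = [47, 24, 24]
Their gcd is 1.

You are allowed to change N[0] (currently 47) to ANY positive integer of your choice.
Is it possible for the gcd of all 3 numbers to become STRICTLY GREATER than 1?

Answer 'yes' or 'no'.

Current gcd = 1
gcd of all OTHER numbers (without N[0]=47): gcd([24, 24]) = 24
The new gcd after any change is gcd(24, new_value).
This can be at most 24.
Since 24 > old gcd 1, the gcd CAN increase (e.g., set N[0] = 24).

Answer: yes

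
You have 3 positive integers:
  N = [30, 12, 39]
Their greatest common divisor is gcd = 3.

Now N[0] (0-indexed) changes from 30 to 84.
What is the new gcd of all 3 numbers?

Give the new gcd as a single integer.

Answer: 3

Derivation:
Numbers: [30, 12, 39], gcd = 3
Change: index 0, 30 -> 84
gcd of the OTHER numbers (without index 0): gcd([12, 39]) = 3
New gcd = gcd(g_others, new_val) = gcd(3, 84) = 3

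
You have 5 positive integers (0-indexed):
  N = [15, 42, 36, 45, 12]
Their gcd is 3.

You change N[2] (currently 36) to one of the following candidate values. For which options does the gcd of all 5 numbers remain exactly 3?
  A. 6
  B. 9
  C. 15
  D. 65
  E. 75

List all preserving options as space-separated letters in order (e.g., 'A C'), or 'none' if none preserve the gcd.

Old gcd = 3; gcd of others (without N[2]) = 3
New gcd for candidate v: gcd(3, v). Preserves old gcd iff gcd(3, v) = 3.
  Option A: v=6, gcd(3,6)=3 -> preserves
  Option B: v=9, gcd(3,9)=3 -> preserves
  Option C: v=15, gcd(3,15)=3 -> preserves
  Option D: v=65, gcd(3,65)=1 -> changes
  Option E: v=75, gcd(3,75)=3 -> preserves

Answer: A B C E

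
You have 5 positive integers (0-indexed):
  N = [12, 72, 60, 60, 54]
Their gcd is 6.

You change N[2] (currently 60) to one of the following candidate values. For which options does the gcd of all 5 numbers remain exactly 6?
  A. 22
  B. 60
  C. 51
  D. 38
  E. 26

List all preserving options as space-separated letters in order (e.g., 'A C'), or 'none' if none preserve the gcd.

Answer: B

Derivation:
Old gcd = 6; gcd of others (without N[2]) = 6
New gcd for candidate v: gcd(6, v). Preserves old gcd iff gcd(6, v) = 6.
  Option A: v=22, gcd(6,22)=2 -> changes
  Option B: v=60, gcd(6,60)=6 -> preserves
  Option C: v=51, gcd(6,51)=3 -> changes
  Option D: v=38, gcd(6,38)=2 -> changes
  Option E: v=26, gcd(6,26)=2 -> changes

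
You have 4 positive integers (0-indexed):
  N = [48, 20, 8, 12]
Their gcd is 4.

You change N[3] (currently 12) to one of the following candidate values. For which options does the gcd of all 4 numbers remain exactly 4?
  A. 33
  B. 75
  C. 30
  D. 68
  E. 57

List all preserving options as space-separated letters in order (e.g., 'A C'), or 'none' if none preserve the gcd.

Answer: D

Derivation:
Old gcd = 4; gcd of others (without N[3]) = 4
New gcd for candidate v: gcd(4, v). Preserves old gcd iff gcd(4, v) = 4.
  Option A: v=33, gcd(4,33)=1 -> changes
  Option B: v=75, gcd(4,75)=1 -> changes
  Option C: v=30, gcd(4,30)=2 -> changes
  Option D: v=68, gcd(4,68)=4 -> preserves
  Option E: v=57, gcd(4,57)=1 -> changes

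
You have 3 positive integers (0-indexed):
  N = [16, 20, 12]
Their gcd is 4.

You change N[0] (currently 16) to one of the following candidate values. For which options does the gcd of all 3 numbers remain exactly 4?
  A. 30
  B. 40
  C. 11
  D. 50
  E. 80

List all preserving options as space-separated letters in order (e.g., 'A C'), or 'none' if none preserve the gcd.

Answer: B E

Derivation:
Old gcd = 4; gcd of others (without N[0]) = 4
New gcd for candidate v: gcd(4, v). Preserves old gcd iff gcd(4, v) = 4.
  Option A: v=30, gcd(4,30)=2 -> changes
  Option B: v=40, gcd(4,40)=4 -> preserves
  Option C: v=11, gcd(4,11)=1 -> changes
  Option D: v=50, gcd(4,50)=2 -> changes
  Option E: v=80, gcd(4,80)=4 -> preserves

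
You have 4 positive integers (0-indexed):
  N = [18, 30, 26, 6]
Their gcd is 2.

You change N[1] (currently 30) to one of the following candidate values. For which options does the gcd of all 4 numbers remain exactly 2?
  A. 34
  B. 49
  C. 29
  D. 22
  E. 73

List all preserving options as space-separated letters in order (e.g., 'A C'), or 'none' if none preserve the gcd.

Answer: A D

Derivation:
Old gcd = 2; gcd of others (without N[1]) = 2
New gcd for candidate v: gcd(2, v). Preserves old gcd iff gcd(2, v) = 2.
  Option A: v=34, gcd(2,34)=2 -> preserves
  Option B: v=49, gcd(2,49)=1 -> changes
  Option C: v=29, gcd(2,29)=1 -> changes
  Option D: v=22, gcd(2,22)=2 -> preserves
  Option E: v=73, gcd(2,73)=1 -> changes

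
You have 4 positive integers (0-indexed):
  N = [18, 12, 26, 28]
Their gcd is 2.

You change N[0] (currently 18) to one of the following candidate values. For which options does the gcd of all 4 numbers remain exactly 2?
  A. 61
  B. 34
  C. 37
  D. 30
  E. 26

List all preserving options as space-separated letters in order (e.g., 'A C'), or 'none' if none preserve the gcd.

Answer: B D E

Derivation:
Old gcd = 2; gcd of others (without N[0]) = 2
New gcd for candidate v: gcd(2, v). Preserves old gcd iff gcd(2, v) = 2.
  Option A: v=61, gcd(2,61)=1 -> changes
  Option B: v=34, gcd(2,34)=2 -> preserves
  Option C: v=37, gcd(2,37)=1 -> changes
  Option D: v=30, gcd(2,30)=2 -> preserves
  Option E: v=26, gcd(2,26)=2 -> preserves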